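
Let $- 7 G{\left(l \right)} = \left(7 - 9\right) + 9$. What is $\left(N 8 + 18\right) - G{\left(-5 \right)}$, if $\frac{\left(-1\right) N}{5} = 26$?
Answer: $-1021$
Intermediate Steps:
$N = -130$ ($N = \left(-5\right) 26 = -130$)
$G{\left(l \right)} = -1$ ($G{\left(l \right)} = - \frac{\left(7 - 9\right) + 9}{7} = - \frac{-2 + 9}{7} = \left(- \frac{1}{7}\right) 7 = -1$)
$\left(N 8 + 18\right) - G{\left(-5 \right)} = \left(\left(-130\right) 8 + 18\right) - -1 = \left(-1040 + 18\right) + 1 = -1022 + 1 = -1021$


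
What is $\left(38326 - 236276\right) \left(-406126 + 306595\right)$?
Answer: $19702161450$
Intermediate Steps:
$\left(38326 - 236276\right) \left(-406126 + 306595\right) = \left(-197950\right) \left(-99531\right) = 19702161450$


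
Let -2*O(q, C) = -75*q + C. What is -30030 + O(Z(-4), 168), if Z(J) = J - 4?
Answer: -30414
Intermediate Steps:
Z(J) = -4 + J
O(q, C) = -C/2 + 75*q/2 (O(q, C) = -(-75*q + C)/2 = -(C - 75*q)/2 = -C/2 + 75*q/2)
-30030 + O(Z(-4), 168) = -30030 + (-1/2*168 + 75*(-4 - 4)/2) = -30030 + (-84 + (75/2)*(-8)) = -30030 + (-84 - 300) = -30030 - 384 = -30414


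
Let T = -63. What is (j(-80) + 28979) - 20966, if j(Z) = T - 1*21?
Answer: 7929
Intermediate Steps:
j(Z) = -84 (j(Z) = -63 - 1*21 = -63 - 21 = -84)
(j(-80) + 28979) - 20966 = (-84 + 28979) - 20966 = 28895 - 20966 = 7929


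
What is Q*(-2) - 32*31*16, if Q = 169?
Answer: -16210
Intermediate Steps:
Q*(-2) - 32*31*16 = 169*(-2) - 32*31*16 = -338 - 992*16 = -338 - 1*15872 = -338 - 15872 = -16210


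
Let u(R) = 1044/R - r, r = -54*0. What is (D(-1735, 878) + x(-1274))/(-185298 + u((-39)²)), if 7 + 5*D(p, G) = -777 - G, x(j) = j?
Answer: 678704/78288115 ≈ 0.0086693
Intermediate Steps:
r = 0
D(p, G) = -784/5 - G/5 (D(p, G) = -7/5 + (-777 - G)/5 = -7/5 + (-777/5 - G/5) = -784/5 - G/5)
u(R) = 1044/R (u(R) = 1044/R - 1*0 = 1044/R + 0 = 1044/R)
(D(-1735, 878) + x(-1274))/(-185298 + u((-39)²)) = ((-784/5 - ⅕*878) - 1274)/(-185298 + 1044/((-39)²)) = ((-784/5 - 878/5) - 1274)/(-185298 + 1044/1521) = (-1662/5 - 1274)/(-185298 + 1044*(1/1521)) = -8032/(5*(-185298 + 116/169)) = -8032/(5*(-31315246/169)) = -8032/5*(-169/31315246) = 678704/78288115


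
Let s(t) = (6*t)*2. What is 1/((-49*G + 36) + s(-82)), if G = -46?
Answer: 1/1306 ≈ 0.00076570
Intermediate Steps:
s(t) = 12*t
1/((-49*G + 36) + s(-82)) = 1/((-49*(-46) + 36) + 12*(-82)) = 1/((2254 + 36) - 984) = 1/(2290 - 984) = 1/1306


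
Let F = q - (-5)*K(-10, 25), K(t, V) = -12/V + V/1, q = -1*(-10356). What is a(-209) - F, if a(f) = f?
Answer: -53438/5 ≈ -10688.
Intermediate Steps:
q = 10356
K(t, V) = V - 12/V (K(t, V) = -12/V + V*1 = -12/V + V = V - 12/V)
F = 52393/5 (F = 10356 - (-5)*(25 - 12/25) = 10356 - (-5)*613/25 = 10356 - 1*(-613/5) = 10356 + 613/5 = 52393/5 ≈ 10479.)
a(-209) - F = -209 - 1*52393/5 = -209 - 52393/5 = -53438/5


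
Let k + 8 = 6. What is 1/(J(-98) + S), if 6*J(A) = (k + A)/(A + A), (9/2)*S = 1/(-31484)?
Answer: 3471111/295138 ≈ 11.761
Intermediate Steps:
k = -2 (k = -8 + 6 = -2)
S = -1/141678 (S = (2/9)/(-31484) = (2/9)*(-1/31484) = -1/141678 ≈ -7.0583e-6)
J(A) = (-2 + A)/(12*A) (J(A) = ((-2 + A)/(A + A))/6 = ((-2 + A)/((2*A)))/6 = ((-2 + A)*(1/(2*A)))/6 = ((-2 + A)/(2*A))/6 = (-2 + A)/(12*A))
1/(J(-98) + S) = 1/((1/12)*(-2 - 98)/(-98) - 1/141678) = 1/((1/12)*(-1/98)*(-100) - 1/141678) = 1/(25/294 - 1/141678) = 1/(295138/3471111) = 3471111/295138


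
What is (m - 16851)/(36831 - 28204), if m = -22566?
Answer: -39417/8627 ≈ -4.5690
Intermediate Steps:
(m - 16851)/(36831 - 28204) = (-22566 - 16851)/(36831 - 28204) = -39417/8627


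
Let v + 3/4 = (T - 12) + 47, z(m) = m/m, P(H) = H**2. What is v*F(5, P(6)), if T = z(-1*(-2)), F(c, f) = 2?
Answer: 141/2 ≈ 70.500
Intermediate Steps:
z(m) = 1
T = 1
v = 141/4 (v = -3/4 + ((1 - 12) + 47) = -3/4 + (-11 + 47) = -3/4 + 36 = 141/4 ≈ 35.250)
v*F(5, P(6)) = (141/4)*2 = 141/2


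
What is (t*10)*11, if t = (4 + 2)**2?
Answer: 3960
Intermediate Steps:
t = 36 (t = 6**2 = 36)
(t*10)*11 = (36*10)*11 = 360*11 = 3960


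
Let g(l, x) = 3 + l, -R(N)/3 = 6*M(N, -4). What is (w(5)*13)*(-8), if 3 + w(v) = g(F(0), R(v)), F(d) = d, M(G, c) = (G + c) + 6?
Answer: 0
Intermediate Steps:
M(G, c) = 6 + G + c
R(N) = -36 - 18*N (R(N) = -18*(6 + N - 4) = -18*(2 + N) = -3*(12 + 6*N) = -36 - 18*N)
w(v) = 0 (w(v) = -3 + (3 + 0) = -3 + 3 = 0)
(w(5)*13)*(-8) = (0*13)*(-8) = 0*(-8) = 0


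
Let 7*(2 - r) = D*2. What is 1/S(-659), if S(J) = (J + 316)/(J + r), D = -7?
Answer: 655/343 ≈ 1.9096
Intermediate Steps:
r = 4 (r = 2 - (-1)*2 = 2 - 1/7*(-14) = 2 + 2 = 4)
S(J) = (316 + J)/(4 + J) (S(J) = (J + 316)/(J + 4) = (316 + J)/(4 + J))
1/S(-659) = 1/((316 - 659)/(4 - 659)) = 1/(-343/(-655)) = 1/(-1/655*(-343)) = 1/(343/655) = 655/343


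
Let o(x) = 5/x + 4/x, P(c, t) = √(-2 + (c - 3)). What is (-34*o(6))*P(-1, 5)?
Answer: -51*I*√6 ≈ -124.92*I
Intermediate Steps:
P(c, t) = √(-5 + c) (P(c, t) = √(-2 + (-3 + c)) = √(-5 + c))
o(x) = 9/x
(-34*o(6))*P(-1, 5) = (-306/6)*√(-5 - 1) = (-306/6)*√(-6) = (-34*3/2)*(I*√6) = -51*I*√6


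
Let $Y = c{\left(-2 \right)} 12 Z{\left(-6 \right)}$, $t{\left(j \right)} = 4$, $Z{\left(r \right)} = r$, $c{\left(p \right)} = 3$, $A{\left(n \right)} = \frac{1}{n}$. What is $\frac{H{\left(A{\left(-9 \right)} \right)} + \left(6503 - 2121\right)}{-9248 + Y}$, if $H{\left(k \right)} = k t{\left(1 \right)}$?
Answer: $- \frac{19717}{42588} \approx -0.46297$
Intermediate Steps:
$Y = -216$ ($Y = 3 \cdot 12 \left(-6\right) = 36 \left(-6\right) = -216$)
$H{\left(k \right)} = 4 k$ ($H{\left(k \right)} = k 4 = 4 k$)
$\frac{H{\left(A{\left(-9 \right)} \right)} + \left(6503 - 2121\right)}{-9248 + Y} = \frac{\frac{4}{-9} + \left(6503 - 2121\right)}{-9248 - 216} = \frac{4 \left(- \frac{1}{9}\right) + 4382}{-9464} = \left(- \frac{4}{9} + 4382\right) \left(- \frac{1}{9464}\right) = \frac{39434}{9} \left(- \frac{1}{9464}\right) = - \frac{19717}{42588}$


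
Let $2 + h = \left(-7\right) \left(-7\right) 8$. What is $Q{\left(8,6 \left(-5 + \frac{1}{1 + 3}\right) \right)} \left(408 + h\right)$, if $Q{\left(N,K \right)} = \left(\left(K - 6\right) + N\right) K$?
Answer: $\frac{1205379}{2} \approx 6.0269 \cdot 10^{5}$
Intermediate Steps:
$h = 390$ ($h = -2 + \left(-7\right) \left(-7\right) 8 = -2 + 49 \cdot 8 = -2 + 392 = 390$)
$Q{\left(N,K \right)} = K \left(-6 + K + N\right)$ ($Q{\left(N,K \right)} = \left(\left(K - 6\right) + N\right) K = \left(\left(-6 + K\right) + N\right) K = \left(-6 + K + N\right) K = K \left(-6 + K + N\right)$)
$Q{\left(8,6 \left(-5 + \frac{1}{1 + 3}\right) \right)} \left(408 + h\right) = 6 \left(-5 + \frac{1}{1 + 3}\right) \left(-6 + 6 \left(-5 + \frac{1}{1 + 3}\right) + 8\right) \left(408 + 390\right) = 6 \left(-5 + \frac{1}{4}\right) \left(-6 + 6 \left(-5 + \frac{1}{4}\right) + 8\right) 798 = 6 \left(- \frac{19}{4}\right) \left(-6 + 6 \left(- \frac{19}{4}\right) + 8\right) 798 = - \frac{57 \left(-6 - \frac{57}{2} + 8\right)}{2} \cdot 798 = \left(- \frac{57}{2}\right) \left(- \frac{53}{2}\right) 798 = \frac{3021}{4} \cdot 798 = \frac{1205379}{2}$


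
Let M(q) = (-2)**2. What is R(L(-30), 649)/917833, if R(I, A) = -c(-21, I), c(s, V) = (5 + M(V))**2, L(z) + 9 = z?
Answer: -81/917833 ≈ -8.8251e-5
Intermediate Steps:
L(z) = -9 + z
M(q) = 4
c(s, V) = 81 (c(s, V) = (5 + 4)**2 = 9**2 = 81)
R(I, A) = -81 (R(I, A) = -1*81 = -81)
R(L(-30), 649)/917833 = -81/917833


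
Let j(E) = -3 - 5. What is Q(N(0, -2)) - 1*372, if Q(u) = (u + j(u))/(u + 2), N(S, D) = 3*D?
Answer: -737/2 ≈ -368.50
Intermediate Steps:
j(E) = -8
Q(u) = (-8 + u)/(2 + u) (Q(u) = (u - 8)/(u + 2) = (-8 + u)/(2 + u))
Q(N(0, -2)) - 1*372 = (-8 + 3*(-2))/(2 + 3*(-2)) - 1*372 = (-8 - 6)/(2 - 6) - 372 = -14/(-4) - 372 = -¼*(-14) - 372 = 7/2 - 372 = -737/2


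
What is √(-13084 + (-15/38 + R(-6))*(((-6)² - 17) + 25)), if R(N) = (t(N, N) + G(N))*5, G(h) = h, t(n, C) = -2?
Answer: 9*I*√66234/19 ≈ 121.91*I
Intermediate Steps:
R(N) = -10 + 5*N (R(N) = (-2 + N)*5 = -10 + 5*N)
√(-13084 + (-15/38 + R(-6))*(((-6)² - 17) + 25)) = √(-13084 + (-15/38 + (-10 + 5*(-6)))*(((-6)² - 17) + 25)) = √(-13084 + (-15*1/38 + (-10 - 30))*((36 - 17) + 25)) = √(-13084 + (-15/38 - 40)*(19 + 25)) = √(-13084 - 1535/38*44) = √(-13084 - 33770/19) = √(-282366/19) = 9*I*√66234/19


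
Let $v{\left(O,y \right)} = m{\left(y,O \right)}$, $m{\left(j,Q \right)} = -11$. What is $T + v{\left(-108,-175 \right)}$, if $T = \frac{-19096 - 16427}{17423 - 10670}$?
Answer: $- \frac{36602}{2251} \approx -16.26$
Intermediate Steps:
$v{\left(O,y \right)} = -11$
$T = - \frac{11841}{2251}$ ($T = - \frac{35523}{6753} = \left(-35523\right) \frac{1}{6753} = - \frac{11841}{2251} \approx -5.2603$)
$T + v{\left(-108,-175 \right)} = - \frac{11841}{2251} - 11 = - \frac{36602}{2251}$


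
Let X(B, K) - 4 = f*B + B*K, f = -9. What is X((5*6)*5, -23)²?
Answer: 23001616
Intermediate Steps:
X(B, K) = 4 - 9*B + B*K (X(B, K) = 4 + (-9*B + B*K) = 4 - 9*B + B*K)
X((5*6)*5, -23)² = (4 - 9*5*6*5 + ((5*6)*5)*(-23))² = (4 - 270*5 + (30*5)*(-23))² = (4 - 9*150 + 150*(-23))² = (4 - 1350 - 3450)² = (-4796)² = 23001616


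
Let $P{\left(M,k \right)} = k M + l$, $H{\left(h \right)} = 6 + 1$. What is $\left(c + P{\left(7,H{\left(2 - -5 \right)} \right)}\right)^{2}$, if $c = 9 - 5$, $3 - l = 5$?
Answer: $2601$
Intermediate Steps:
$H{\left(h \right)} = 7$
$l = -2$ ($l = 3 - 5 = -2$)
$P{\left(M,k \right)} = -2 + M k$ ($P{\left(M,k \right)} = k M - 2 = M k - 2 = -2 + M k$)
$c = 4$ ($c = 9 - 5 = 4$)
$\left(c + P{\left(7,H{\left(2 - -5 \right)} \right)}\right)^{2} = \left(4 + \left(-2 + 7 \cdot 7\right)\right)^{2} = \left(4 + \left(-2 + 49\right)\right)^{2} = \left(4 + 47\right)^{2} = 51^{2} = 2601$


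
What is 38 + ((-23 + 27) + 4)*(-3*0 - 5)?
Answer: -2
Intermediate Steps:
38 + ((-23 + 27) + 4)*(-3*0 - 5) = 38 + (4 + 4)*(0 - 5) = 38 + 8*(-5) = 38 - 40 = -2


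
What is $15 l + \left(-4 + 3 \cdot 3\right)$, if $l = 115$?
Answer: $1730$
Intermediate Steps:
$15 l + \left(-4 + 3 \cdot 3\right) = 15 \cdot 115 + \left(-4 + 3 \cdot 3\right) = 1725 + \left(-4 + 9\right) = 1725 + 5 = 1730$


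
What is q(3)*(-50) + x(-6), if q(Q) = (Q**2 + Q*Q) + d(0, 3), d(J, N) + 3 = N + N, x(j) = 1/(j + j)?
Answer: -12601/12 ≈ -1050.1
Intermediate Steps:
x(j) = 1/(2*j)
d(J, N) = -3 + 2*N (d(J, N) = -3 + (N + N) = -3 + 2*N)
q(Q) = 3 + 2*Q**2 (q(Q) = (Q**2 + Q*Q) + (-3 + 2*3) = (Q**2 + Q**2) + (-3 + 6) = 2*Q**2 + 3 = 3 + 2*Q**2)
q(3)*(-50) + x(-6) = (3 + 2*3**2)*(-50) + (1/2)/(-6) = (3 + 2*9)*(-50) + (1/2)*(-1/6) = (3 + 18)*(-50) - 1/12 = 21*(-50) - 1/12 = -1050 - 1/12 = -12601/12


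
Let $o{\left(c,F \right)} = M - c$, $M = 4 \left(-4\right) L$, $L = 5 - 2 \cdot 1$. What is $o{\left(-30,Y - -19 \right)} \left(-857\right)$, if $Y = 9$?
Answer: $15426$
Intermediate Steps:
$L = 3$ ($L = 5 - 2 = 3$)
$M = -48$ ($M = 4 \left(-4\right) 3 = \left(-16\right) 3 = -48$)
$o{\left(c,F \right)} = -48 - c$
$o{\left(-30,Y - -19 \right)} \left(-857\right) = \left(-48 - -30\right) \left(-857\right) = \left(-48 + 30\right) \left(-857\right) = \left(-18\right) \left(-857\right) = 15426$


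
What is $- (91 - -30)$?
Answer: $-121$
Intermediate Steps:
$- (91 - -30) = - (91 + 30) = \left(-1\right) 121 = -121$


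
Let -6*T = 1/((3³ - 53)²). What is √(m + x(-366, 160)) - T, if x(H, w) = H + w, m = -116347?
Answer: 1/4056 + I*√116553 ≈ 0.00024655 + 341.4*I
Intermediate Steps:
T = -1/4056 (T = -1/(6*(3³ - 53)²) = -1/(6*(27 - 53)²) = -1/(6*((-26)²)) = -⅙/676 = -⅙*1/676 = -1/4056 ≈ -0.00024655)
√(m + x(-366, 160)) - T = √(-116347 + (-366 + 160)) - 1*(-1/4056) = √(-116347 - 206) + 1/4056 = √(-116553) + 1/4056 = I*√116553 + 1/4056 = 1/4056 + I*√116553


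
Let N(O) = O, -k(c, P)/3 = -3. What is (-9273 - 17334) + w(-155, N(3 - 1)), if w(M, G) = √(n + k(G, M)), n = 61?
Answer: -26607 + √70 ≈ -26599.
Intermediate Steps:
k(c, P) = 9 (k(c, P) = -3*(-3) = 9)
w(M, G) = √70 (w(M, G) = √(61 + 9) = √70)
(-9273 - 17334) + w(-155, N(3 - 1)) = (-9273 - 17334) + √70 = -26607 + √70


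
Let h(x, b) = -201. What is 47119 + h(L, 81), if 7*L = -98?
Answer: 46918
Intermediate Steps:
L = -14 (L = (⅐)*(-98) = -14)
47119 + h(L, 81) = 47119 - 201 = 46918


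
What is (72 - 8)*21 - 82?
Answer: 1262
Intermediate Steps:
(72 - 8)*21 - 82 = 64*21 - 82 = 1344 - 82 = 1262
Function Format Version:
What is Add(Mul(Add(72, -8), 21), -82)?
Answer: 1262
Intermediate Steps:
Add(Mul(Add(72, -8), 21), -82) = Add(Mul(64, 21), -82) = Add(1344, -82) = 1262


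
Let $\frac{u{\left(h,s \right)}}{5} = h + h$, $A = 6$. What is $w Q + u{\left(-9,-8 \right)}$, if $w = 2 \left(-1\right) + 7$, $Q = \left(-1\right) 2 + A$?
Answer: $-70$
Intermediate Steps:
$u{\left(h,s \right)} = 10 h$ ($u{\left(h,s \right)} = 5 \left(h + h\right) = 5 \cdot 2 h = 10 h$)
$Q = 4$ ($Q = \left(-1\right) 2 + 6 = -2 + 6 = 4$)
$w = 5$ ($w = -2 + 7 = 5$)
$w Q + u{\left(-9,-8 \right)} = 5 \cdot 4 + 10 \left(-9\right) = 20 - 90 = -70$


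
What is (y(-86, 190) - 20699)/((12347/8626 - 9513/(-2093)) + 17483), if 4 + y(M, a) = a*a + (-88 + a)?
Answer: 39974617826/45107113529 ≈ 0.88622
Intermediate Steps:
y(M, a) = -92 + a + a² (y(M, a) = -4 + (a*a + (-88 + a)) = -4 + (a² + (-88 + a)) = -4 + (-88 + a + a²) = -92 + a + a²)
(y(-86, 190) - 20699)/((12347/8626 - 9513/(-2093)) + 17483) = ((-92 + 190 + 190²) - 20699)/((12347/8626 - 9513/(-2093)) + 17483) = ((-92 + 190 + 36100) - 20699)/((12347*(1/8626) - 9513*(-1/2093)) + 17483) = (36198 - 20699)/((12347/8626 + 1359/299) + 17483) = 15499/(15414487/2579174 + 17483) = 15499/(45107113529/2579174) = 15499*(2579174/45107113529) = 39974617826/45107113529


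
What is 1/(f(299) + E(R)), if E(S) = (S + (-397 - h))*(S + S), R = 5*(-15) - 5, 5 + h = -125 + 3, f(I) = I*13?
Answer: 1/59887 ≈ 1.6698e-5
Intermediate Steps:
f(I) = 13*I
h = -127 (h = -5 + (-125 + 3) = -5 - 122 = -127)
R = -80 (R = -75 - 5 = -80)
E(S) = 2*S*(-270 + S) (E(S) = (S + (-397 - 1*(-127)))*(S + S) = (S + (-397 + 127))*(2*S) = (S - 270)*(2*S) = (-270 + S)*(2*S) = 2*S*(-270 + S))
1/(f(299) + E(R)) = 1/(13*299 + 2*(-80)*(-270 - 80)) = 1/(3887 + 2*(-80)*(-350)) = 1/(3887 + 56000) = 1/59887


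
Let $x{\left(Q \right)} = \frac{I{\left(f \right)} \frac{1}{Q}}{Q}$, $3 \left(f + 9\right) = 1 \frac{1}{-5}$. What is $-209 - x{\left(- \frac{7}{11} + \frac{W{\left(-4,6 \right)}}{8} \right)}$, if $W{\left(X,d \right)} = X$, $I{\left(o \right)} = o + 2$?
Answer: $- \frac{1908071}{9375} \approx -203.53$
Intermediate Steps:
$f = - \frac{136}{15}$ ($f = -9 + \frac{1 \frac{1}{-5}}{3} = -9 + \frac{1 \left(- \frac{1}{5}\right)}{3} = -9 + \frac{1}{3} \left(- \frac{1}{5}\right) = -9 - \frac{1}{15} = - \frac{136}{15} \approx -9.0667$)
$I{\left(o \right)} = 2 + o$
$x{\left(Q \right)} = - \frac{106}{15 Q^{2}}$ ($x{\left(Q \right)} = \frac{\left(2 - \frac{136}{15}\right) \frac{1}{Q}}{Q} = \frac{\left(- \frac{106}{15}\right) \frac{1}{Q}}{Q} = - \frac{106}{15 Q^{2}}$)
$-209 - x{\left(- \frac{7}{11} + \frac{W{\left(-4,6 \right)}}{8} \right)} = -209 - - \frac{106}{15 \left(- \frac{7}{11} - \frac{4}{8}\right)^{2}} = -209 - - \frac{106}{15 \left(\left(-7\right) \frac{1}{11} - \frac{1}{2}\right)^{2}} = -209 - - \frac{106}{15 \left(- \frac{7}{11} - \frac{1}{2}\right)^{2}} = -209 - - \frac{106}{15 \cdot \frac{625}{484}} = -209 - \left(- \frac{106}{15}\right) \frac{484}{625} = -209 - - \frac{51304}{9375} = -209 + \frac{51304}{9375} = - \frac{1908071}{9375}$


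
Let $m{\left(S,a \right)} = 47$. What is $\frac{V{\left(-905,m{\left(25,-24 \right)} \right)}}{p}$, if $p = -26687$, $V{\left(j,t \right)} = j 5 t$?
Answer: $\frac{212675}{26687} \approx 7.9692$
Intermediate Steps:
$V{\left(j,t \right)} = 5 j t$
$\frac{V{\left(-905,m{\left(25,-24 \right)} \right)}}{p} = \frac{5 \left(-905\right) 47}{-26687} = \left(-212675\right) \left(- \frac{1}{26687}\right) = \frac{212675}{26687}$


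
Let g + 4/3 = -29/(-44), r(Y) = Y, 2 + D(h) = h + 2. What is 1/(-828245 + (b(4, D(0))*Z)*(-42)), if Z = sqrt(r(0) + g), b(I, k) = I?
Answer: -9110695/7545887789603 + 28*I*sqrt(2937)/7545887789603 ≈ -1.2074e-6 + 2.0109e-10*I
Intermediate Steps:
D(h) = h (D(h) = -2 + (h + 2) = -2 + (2 + h) = h)
g = -89/132 (g = -4/3 - 29/(-44) = -4/3 - 29*(-1/44) = -4/3 + 29/44 = -89/132 ≈ -0.67424)
Z = I*sqrt(2937)/66 (Z = sqrt(0 - 89/132) = sqrt(-89/132) = I*sqrt(2937)/66 ≈ 0.82112*I)
1/(-828245 + (b(4, D(0))*Z)*(-42)) = 1/(-828245 + (4*(I*sqrt(2937)/66))*(-42)) = 1/(-828245 + (2*I*sqrt(2937)/33)*(-42)) = 1/(-828245 - 28*I*sqrt(2937)/11)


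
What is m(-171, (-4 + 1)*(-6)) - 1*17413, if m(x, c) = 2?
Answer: -17411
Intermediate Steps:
m(-171, (-4 + 1)*(-6)) - 1*17413 = 2 - 1*17413 = 2 - 17413 = -17411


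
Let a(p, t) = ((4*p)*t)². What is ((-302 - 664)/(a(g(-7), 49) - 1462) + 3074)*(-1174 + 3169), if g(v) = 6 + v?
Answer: 12590182325/2053 ≈ 6.1326e+6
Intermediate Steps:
a(p, t) = 16*p²*t² (a(p, t) = (4*p*t)² = 16*p²*t²)
((-302 - 664)/(a(g(-7), 49) - 1462) + 3074)*(-1174 + 3169) = ((-302 - 664)/(16*(6 - 7)²*49² - 1462) + 3074)*(-1174 + 3169) = (-966/(16*(-1)²*2401 - 1462) + 3074)*1995 = (-966/(16*1*2401 - 1462) + 3074)*1995 = (-966/(38416 - 1462) + 3074)*1995 = (-966/36954 + 3074)*1995 = (-966*1/36954 + 3074)*1995 = (-161/6159 + 3074)*1995 = (18932605/6159)*1995 = 12590182325/2053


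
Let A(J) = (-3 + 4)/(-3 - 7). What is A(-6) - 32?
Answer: -321/10 ≈ -32.100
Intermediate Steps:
A(J) = -⅒ (A(J) = 1/(-10) = 1*(-⅒) = -⅒)
A(-6) - 32 = -⅒ - 32 = -321/10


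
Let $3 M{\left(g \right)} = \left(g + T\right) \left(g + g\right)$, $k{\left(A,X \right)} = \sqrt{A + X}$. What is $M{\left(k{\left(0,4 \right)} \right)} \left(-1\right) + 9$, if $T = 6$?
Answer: $- \frac{5}{3} \approx -1.6667$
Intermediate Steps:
$M{\left(g \right)} = \frac{2 g \left(6 + g\right)}{3}$ ($M{\left(g \right)} = \frac{\left(g + 6\right) \left(g + g\right)}{3} = \frac{\left(6 + g\right) 2 g}{3} = \frac{2 g \left(6 + g\right)}{3}$)
$M{\left(k{\left(0,4 \right)} \right)} \left(-1\right) + 9 = \frac{2 \sqrt{0 + 4} \left(6 + \sqrt{0 + 4}\right)}{3} \left(-1\right) + 9 = \frac{2 \sqrt{4} \left(6 + \sqrt{4}\right)}{3} \left(-1\right) + 9 = \frac{2}{3} \cdot 2 \left(6 + 2\right) \left(-1\right) + 9 = \frac{2}{3} \cdot 2 \cdot 8 \left(-1\right) + 9 = \frac{32}{3} \left(-1\right) + 9 = - \frac{32}{3} + 9 = - \frac{5}{3}$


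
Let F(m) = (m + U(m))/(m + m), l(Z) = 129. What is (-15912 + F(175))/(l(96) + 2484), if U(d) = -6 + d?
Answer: -2784428/457275 ≈ -6.0892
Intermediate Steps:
F(m) = (-6 + 2*m)/(2*m) (F(m) = (m + (-6 + m))/(m + m) = (-6 + 2*m)/((2*m)) = (-6 + 2*m)*(1/(2*m)) = (-6 + 2*m)/(2*m))
(-15912 + F(175))/(l(96) + 2484) = (-15912 + (-3 + 175)/175)/(129 + 2484) = (-15912 + (1/175)*172)/2613 = (-15912 + 172/175)*(1/2613) = -2784428/175*1/2613 = -2784428/457275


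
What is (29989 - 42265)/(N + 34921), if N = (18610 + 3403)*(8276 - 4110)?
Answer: -12276/91741079 ≈ -0.00013381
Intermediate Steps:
N = 91706158 (N = 22013*4166 = 91706158)
(29989 - 42265)/(N + 34921) = (29989 - 42265)/(91706158 + 34921) = -12276/91741079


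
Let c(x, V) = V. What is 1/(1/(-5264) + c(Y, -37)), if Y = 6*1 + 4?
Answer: -5264/194769 ≈ -0.027027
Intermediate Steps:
Y = 10 (Y = 6 + 4 = 10)
1/(1/(-5264) + c(Y, -37)) = 1/(1/(-5264) - 37) = 1/(-1/5264 - 37) = 1/(-194769/5264) = -5264/194769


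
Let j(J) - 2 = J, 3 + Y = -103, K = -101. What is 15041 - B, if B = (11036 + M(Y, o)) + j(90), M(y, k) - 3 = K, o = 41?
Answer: 4011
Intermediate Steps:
Y = -106 (Y = -3 - 103 = -106)
j(J) = 2 + J
M(y, k) = -98 (M(y, k) = 3 - 101 = -98)
B = 11030 (B = (11036 - 98) + (2 + 90) = 10938 + 92 = 11030)
15041 - B = 15041 - 1*11030 = 15041 - 11030 = 4011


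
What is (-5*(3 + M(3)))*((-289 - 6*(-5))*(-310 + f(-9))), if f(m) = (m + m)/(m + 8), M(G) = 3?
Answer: -2268840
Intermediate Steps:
f(m) = 2*m/(8 + m) (f(m) = (2*m)/(8 + m) = 2*m/(8 + m))
(-5*(3 + M(3)))*((-289 - 6*(-5))*(-310 + f(-9))) = (-5*(3 + 3))*((-289 - 6*(-5))*(-310 + 2*(-9)/(8 - 9))) = (-5*6)*((-289 + 30)*(-310 + 2*(-9)/(-1))) = -(-7770)*(-310 + 2*(-9)*(-1)) = -(-7770)*(-310 + 18) = -(-7770)*(-292) = -30*75628 = -2268840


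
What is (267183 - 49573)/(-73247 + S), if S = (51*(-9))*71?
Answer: -108805/52918 ≈ -2.0561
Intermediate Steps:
S = -32589 (S = -459*71 = -32589)
(267183 - 49573)/(-73247 + S) = (267183 - 49573)/(-73247 - 32589) = 217610/(-105836) = 217610*(-1/105836) = -108805/52918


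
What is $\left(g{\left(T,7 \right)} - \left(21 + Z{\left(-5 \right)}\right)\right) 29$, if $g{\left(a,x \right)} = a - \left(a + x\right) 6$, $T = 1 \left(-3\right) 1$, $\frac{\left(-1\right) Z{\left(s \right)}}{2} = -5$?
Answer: $-1682$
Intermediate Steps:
$Z{\left(s \right)} = 10$ ($Z{\left(s \right)} = \left(-2\right) \left(-5\right) = 10$)
$T = -3$ ($T = \left(-3\right) 1 = -3$)
$g{\left(a,x \right)} = - 6 x - 5 a$ ($g{\left(a,x \right)} = a - \left(6 a + 6 x\right) = - 6 x - 5 a$)
$\left(g{\left(T,7 \right)} - \left(21 + Z{\left(-5 \right)}\right)\right) 29 = \left(\left(\left(-6\right) 7 - -15\right) - 31\right) 29 = \left(\left(-42 + 15\right) - 31\right) 29 = \left(-27 - 31\right) 29 = \left(-58\right) 29 = -1682$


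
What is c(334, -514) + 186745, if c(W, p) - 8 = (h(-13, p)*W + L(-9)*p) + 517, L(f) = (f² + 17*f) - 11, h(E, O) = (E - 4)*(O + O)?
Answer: 6066916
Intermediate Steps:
h(E, O) = 2*O*(-4 + E) (h(E, O) = (-4 + E)*(2*O) = 2*O*(-4 + E))
L(f) = -11 + f² + 17*f
c(W, p) = 525 - 83*p - 34*W*p (c(W, p) = 8 + (((2*p*(-4 - 13))*W + (-11 + (-9)² + 17*(-9))*p) + 517) = 8 + (((2*p*(-17))*W + (-11 + 81 - 153)*p) + 517) = 8 + (((-34*p)*W - 83*p) + 517) = 8 + ((-34*W*p - 83*p) + 517) = 8 + ((-83*p - 34*W*p) + 517) = 8 + (517 - 83*p - 34*W*p) = 525 - 83*p - 34*W*p)
c(334, -514) + 186745 = (525 - 83*(-514) - 34*334*(-514)) + 186745 = (525 + 42662 + 5836984) + 186745 = 5880171 + 186745 = 6066916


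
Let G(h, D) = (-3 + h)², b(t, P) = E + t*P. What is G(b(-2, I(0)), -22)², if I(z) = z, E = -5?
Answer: 4096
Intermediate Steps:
b(t, P) = -5 + P*t (b(t, P) = -5 + t*P = -5 + P*t)
G(b(-2, I(0)), -22)² = ((-3 + (-5 + 0*(-2)))²)² = ((-3 + (-5 + 0))²)² = ((-3 - 5)²)² = ((-8)²)² = 64² = 4096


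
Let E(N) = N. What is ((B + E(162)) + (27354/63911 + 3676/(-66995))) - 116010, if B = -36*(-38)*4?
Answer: -472597247064926/4281717445 ≈ -1.1038e+5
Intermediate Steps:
B = 5472 (B = 1368*4 = 5472)
((B + E(162)) + (27354/63911 + 3676/(-66995))) - 116010 = ((5472 + 162) + (27354/63911 + 3676/(-66995))) - 116010 = (5634 + (27354*(1/63911) + 3676*(-1/66995))) - 116010 = (5634 + (27354/63911 - 3676/66995)) - 116010 = (5634 + 1597644394/4281717445) - 116010 = 24124793729524/4281717445 - 116010 = -472597247064926/4281717445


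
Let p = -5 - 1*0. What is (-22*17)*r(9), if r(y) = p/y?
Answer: 1870/9 ≈ 207.78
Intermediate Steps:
p = -5 (p = -5 + 0 = -5)
r(y) = -5/y
(-22*17)*r(9) = (-22*17)*(-5/9) = -(-1870)/9 = -374*(-5/9) = 1870/9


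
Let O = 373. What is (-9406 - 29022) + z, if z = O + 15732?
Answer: -22323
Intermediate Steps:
z = 16105 (z = 373 + 15732 = 16105)
(-9406 - 29022) + z = (-9406 - 29022) + 16105 = -38428 + 16105 = -22323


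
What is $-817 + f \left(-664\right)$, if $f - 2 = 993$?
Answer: $-661497$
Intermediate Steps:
$f = 995$ ($f = 2 + 993 = 995$)
$-817 + f \left(-664\right) = -817 + 995 \left(-664\right) = -817 - 660680 = -661497$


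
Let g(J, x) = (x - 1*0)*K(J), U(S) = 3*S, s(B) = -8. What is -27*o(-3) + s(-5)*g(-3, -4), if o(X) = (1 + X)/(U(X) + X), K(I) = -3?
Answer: -201/2 ≈ -100.50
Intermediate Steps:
o(X) = (1 + X)/(4*X) (o(X) = (1 + X)/(3*X + X) = (1 + X)/((4*X)) = (1 + X)*(1/(4*X)) = (1 + X)/(4*X))
g(J, x) = -3*x (g(J, x) = (x - 1*0)*(-3) = (x + 0)*(-3) = x*(-3) = -3*x)
-27*o(-3) + s(-5)*g(-3, -4) = -27*(1 - 3)/(4*(-3)) - (-24)*(-4) = -27*(-1)*(-2)/(4*3) - 8*12 = -27*1/6 - 96 = -9/2 - 96 = -201/2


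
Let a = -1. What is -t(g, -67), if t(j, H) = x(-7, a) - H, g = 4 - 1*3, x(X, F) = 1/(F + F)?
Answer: -133/2 ≈ -66.500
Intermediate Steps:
x(X, F) = 1/(2*F)
g = 1 (g = 4 - 3 = 1)
t(j, H) = -1/2 - H (t(j, H) = (1/2)/(-1) - H = (1/2)*(-1) - H = -1/2 - H)
-t(g, -67) = -(-1/2 - 1*(-67)) = -(-1/2 + 67) = -1*133/2 = -133/2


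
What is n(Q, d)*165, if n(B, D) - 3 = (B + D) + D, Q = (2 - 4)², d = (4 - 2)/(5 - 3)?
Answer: 1485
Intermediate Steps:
d = 1 (d = 2/2 = 2*(½) = 1)
Q = 4 (Q = (-2)² = 4)
n(B, D) = 3 + B + 2*D (n(B, D) = 3 + ((B + D) + D) = 3 + (B + 2*D) = 3 + B + 2*D)
n(Q, d)*165 = (3 + 4 + 2*1)*165 = (3 + 4 + 2)*165 = 9*165 = 1485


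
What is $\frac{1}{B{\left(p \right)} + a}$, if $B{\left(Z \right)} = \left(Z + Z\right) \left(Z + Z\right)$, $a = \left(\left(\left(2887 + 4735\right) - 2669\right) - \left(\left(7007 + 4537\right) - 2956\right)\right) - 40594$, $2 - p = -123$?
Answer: $\frac{1}{18271} \approx 5.4732 \cdot 10^{-5}$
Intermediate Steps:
$p = 125$ ($p = 2 - -123 = 2 + 123 = 125$)
$a = -44229$ ($a = \left(\left(7622 - 2669\right) - \left(11544 - 2956\right)\right) - 40594 = \left(4953 - 8588\right) - 40594 = -3635 - 40594 = -44229$)
$B{\left(Z \right)} = 4 Z^{2}$ ($B{\left(Z \right)} = 2 Z 2 Z = 4 Z^{2}$)
$\frac{1}{B{\left(p \right)} + a} = \frac{1}{4 \cdot 125^{2} - 44229} = \frac{1}{4 \cdot 15625 - 44229} = \frac{1}{62500 - 44229} = \frac{1}{18271}$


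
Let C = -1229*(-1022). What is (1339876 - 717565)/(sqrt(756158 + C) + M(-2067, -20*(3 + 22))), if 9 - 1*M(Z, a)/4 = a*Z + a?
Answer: -642841662201/4268281121275 - 622311*sqrt(503049)/8536562242550 ≈ -0.15066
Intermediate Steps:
C = 1256038
M(Z, a) = 36 - 4*a - 4*Z*a (M(Z, a) = 36 - 4*(a*Z + a) = 36 - 4*(Z*a + a) = 36 - 4*(a + Z*a) = 36 + (-4*a - 4*Z*a) = 36 - 4*a - 4*Z*a)
(1339876 - 717565)/(sqrt(756158 + C) + M(-2067, -20*(3 + 22))) = (1339876 - 717565)/(sqrt(756158 + 1256038) + (36 - (-80)*(3 + 22) - 4*(-2067)*(-20*(3 + 22)))) = 622311/(sqrt(2012196) + (36 - (-80)*25 - 4*(-2067)*(-20*25))) = 622311/(2*sqrt(503049) + (36 - 4*(-500) - 4*(-2067)*(-500))) = 622311/(2*sqrt(503049) + (36 + 2000 - 4134000)) = 622311/(2*sqrt(503049) - 4131964) = 622311/(-4131964 + 2*sqrt(503049))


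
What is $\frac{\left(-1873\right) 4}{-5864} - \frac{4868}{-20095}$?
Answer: $\frac{44774423}{29459270} \approx 1.5199$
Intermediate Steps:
$\frac{\left(-1873\right) 4}{-5864} - \frac{4868}{-20095} = \left(-7492\right) \left(- \frac{1}{5864}\right) - - \frac{4868}{20095} = \frac{1873}{1466} + \frac{4868}{20095} = \frac{44774423}{29459270}$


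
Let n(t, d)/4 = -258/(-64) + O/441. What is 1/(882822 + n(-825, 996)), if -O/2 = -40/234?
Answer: 412776/364414391165 ≈ 1.1327e-6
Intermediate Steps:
O = 40/117 (O = -(-80)/234 = -2*(-20/117) = 40/117 ≈ 0.34188)
n(t, d) = 6657293/412776 (n(t, d) = 4*(-258/(-64) + (40/117)/441) = 4*(-258*(-1/64) + (40/117)*(1/441)) = 4*(129/32 + 40/51597) = 4*(6657293/1651104) = 6657293/412776)
1/(882822 + n(-825, 996)) = 1/(882822 + 6657293/412776) = 1/(364414391165/412776) = 412776/364414391165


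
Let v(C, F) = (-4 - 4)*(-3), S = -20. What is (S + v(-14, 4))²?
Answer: 16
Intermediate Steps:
v(C, F) = 24 (v(C, F) = -8*(-3) = 24)
(S + v(-14, 4))² = (-20 + 24)² = 4² = 16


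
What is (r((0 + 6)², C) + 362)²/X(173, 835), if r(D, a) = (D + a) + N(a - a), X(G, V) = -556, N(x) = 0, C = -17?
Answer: -145161/556 ≈ -261.08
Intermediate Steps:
r(D, a) = D + a (r(D, a) = (D + a) + 0 = D + a)
(r((0 + 6)², C) + 362)²/X(173, 835) = (((0 + 6)² - 17) + 362)²/(-556) = ((6² - 17) + 362)²*(-1/556) = ((36 - 17) + 362)²*(-1/556) = (19 + 362)²*(-1/556) = 381²*(-1/556) = 145161*(-1/556) = -145161/556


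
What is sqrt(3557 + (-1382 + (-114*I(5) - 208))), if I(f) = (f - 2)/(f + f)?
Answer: 8*sqrt(755)/5 ≈ 43.964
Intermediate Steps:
I(f) = (-2 + f)/(2*f) (I(f) = (-2 + f)/((2*f)) = (-2 + f)*(1/(2*f)) = (-2 + f)/(2*f))
sqrt(3557 + (-1382 + (-114*I(5) - 208))) = sqrt(3557 + (-1382 + (-57*(-2 + 5)/5 - 208))) = sqrt(3557 + (-1382 + (-57*3/5 - 208))) = sqrt(3557 + (-1382 + (-114*3/10 - 208))) = sqrt(3557 + (-1382 + (-171/5 - 208))) = sqrt(3557 + (-1382 - 1211/5)) = sqrt(3557 - 8121/5) = sqrt(9664/5) = 8*sqrt(755)/5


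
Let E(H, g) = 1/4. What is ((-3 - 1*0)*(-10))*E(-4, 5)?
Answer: 15/2 ≈ 7.5000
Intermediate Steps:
E(H, g) = ¼ (E(H, g) = 1*(¼) = ¼)
((-3 - 1*0)*(-10))*E(-4, 5) = ((-3 - 1*0)*(-10))*(¼) = ((-3 + 0)*(-10))*(¼) = -3*(-10)*(¼) = 30*(¼) = 15/2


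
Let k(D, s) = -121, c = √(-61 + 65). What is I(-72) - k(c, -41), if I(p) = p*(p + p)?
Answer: 10489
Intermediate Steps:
c = 2 (c = √4 = 2)
I(p) = 2*p² (I(p) = p*(2*p) = 2*p²)
I(-72) - k(c, -41) = 2*(-72)² - 1*(-121) = 2*5184 + 121 = 10368 + 121 = 10489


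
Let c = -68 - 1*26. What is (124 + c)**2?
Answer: 900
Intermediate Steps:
c = -94 (c = -68 - 26 = -94)
(124 + c)**2 = (124 - 94)**2 = 30**2 = 900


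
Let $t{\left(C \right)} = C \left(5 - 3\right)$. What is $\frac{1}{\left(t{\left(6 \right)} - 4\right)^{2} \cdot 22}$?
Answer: $\frac{1}{1408} \approx 0.00071023$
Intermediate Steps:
$t{\left(C \right)} = 2 C$ ($t{\left(C \right)} = C 2 = 2 C$)
$\frac{1}{\left(t{\left(6 \right)} - 4\right)^{2} \cdot 22} = \frac{1}{\left(2 \cdot 6 - 4\right)^{2} \cdot 22} = \frac{1}{\left(12 - 4\right)^{2} \cdot 22} = \frac{1}{8^{2} \cdot 22} = \frac{1}{64 \cdot 22} = \frac{1}{1408}$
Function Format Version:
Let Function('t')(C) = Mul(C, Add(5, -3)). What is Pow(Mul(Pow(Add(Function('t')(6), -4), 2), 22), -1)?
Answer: Rational(1, 1408) ≈ 0.00071023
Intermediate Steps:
Function('t')(C) = Mul(2, C) (Function('t')(C) = Mul(C, 2) = Mul(2, C))
Pow(Mul(Pow(Add(Function('t')(6), -4), 2), 22), -1) = Pow(Mul(Pow(Add(Mul(2, 6), -4), 2), 22), -1) = Pow(Mul(Pow(Add(12, -4), 2), 22), -1) = Pow(Mul(Pow(8, 2), 22), -1) = Pow(Mul(64, 22), -1) = Pow(1408, -1) = Rational(1, 1408)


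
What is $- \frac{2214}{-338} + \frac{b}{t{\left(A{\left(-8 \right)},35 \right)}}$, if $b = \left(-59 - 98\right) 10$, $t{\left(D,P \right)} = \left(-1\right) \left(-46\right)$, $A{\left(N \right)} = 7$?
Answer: $- \frac{107204}{3887} \approx -27.58$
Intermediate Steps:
$t{\left(D,P \right)} = 46$
$b = -1570$ ($b = \left(-59 - 98\right) 10 = \left(-157\right) 10 = -1570$)
$- \frac{2214}{-338} + \frac{b}{t{\left(A{\left(-8 \right)},35 \right)}} = - \frac{2214}{-338} - \frac{1570}{46} = \left(-2214\right) \left(- \frac{1}{338}\right) - \frac{785}{23} = \frac{1107}{169} - \frac{785}{23} = - \frac{107204}{3887}$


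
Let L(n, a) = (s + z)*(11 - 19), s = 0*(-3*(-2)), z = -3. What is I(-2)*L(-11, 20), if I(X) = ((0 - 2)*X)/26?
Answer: 48/13 ≈ 3.6923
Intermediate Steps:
s = 0 (s = 0*6 = 0)
L(n, a) = 24 (L(n, a) = (0 - 3)*(11 - 19) = -3*(-8) = 24)
I(X) = -X/13 (I(X) = -2*X*(1/26) = -X/13)
I(-2)*L(-11, 20) = -1/13*(-2)*24 = (2/13)*24 = 48/13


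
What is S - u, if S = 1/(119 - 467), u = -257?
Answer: 89435/348 ≈ 257.00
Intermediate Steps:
S = -1/348 (S = 1/(-348) = -1/348 ≈ -0.0028736)
S - u = -1/348 - 1*(-257) = -1/348 + 257 = 89435/348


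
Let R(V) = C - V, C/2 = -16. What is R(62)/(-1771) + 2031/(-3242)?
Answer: -3292153/5741582 ≈ -0.57339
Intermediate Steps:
C = -32 (C = 2*(-16) = -32)
R(V) = -32 - V
R(62)/(-1771) + 2031/(-3242) = (-32 - 1*62)/(-1771) + 2031/(-3242) = (-32 - 62)*(-1/1771) + 2031*(-1/3242) = -94*(-1/1771) - 2031/3242 = 94/1771 - 2031/3242 = -3292153/5741582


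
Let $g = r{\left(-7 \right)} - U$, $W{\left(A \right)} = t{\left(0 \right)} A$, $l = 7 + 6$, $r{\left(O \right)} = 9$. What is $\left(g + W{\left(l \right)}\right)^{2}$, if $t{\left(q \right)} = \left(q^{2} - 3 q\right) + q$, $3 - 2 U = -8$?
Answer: $\frac{49}{4} \approx 12.25$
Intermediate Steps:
$U = \frac{11}{2}$ ($U = \frac{3}{2} - -4 = \frac{3}{2} + 4 = \frac{11}{2} \approx 5.5$)
$l = 13$
$t{\left(q \right)} = q^{2} - 2 q$
$W{\left(A \right)} = 0$ ($W{\left(A \right)} = 0 \left(-2 + 0\right) A = 0 \left(-2\right) A = 0 A = 0$)
$g = \frac{7}{2}$ ($g = 9 - \frac{11}{2} = \frac{7}{2} \approx 3.5$)
$\left(g + W{\left(l \right)}\right)^{2} = \left(\frac{7}{2} + 0\right)^{2} = \left(\frac{7}{2}\right)^{2} = \frac{49}{4}$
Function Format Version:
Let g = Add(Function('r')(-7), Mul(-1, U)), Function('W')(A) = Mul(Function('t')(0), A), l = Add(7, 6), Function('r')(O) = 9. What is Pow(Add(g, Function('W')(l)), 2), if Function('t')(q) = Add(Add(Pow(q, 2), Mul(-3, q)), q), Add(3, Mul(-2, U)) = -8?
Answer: Rational(49, 4) ≈ 12.250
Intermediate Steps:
U = Rational(11, 2) (U = Add(Rational(3, 2), Mul(Rational(-1, 2), -8)) = Add(Rational(3, 2), 4) = Rational(11, 2) ≈ 5.5000)
l = 13
Function('t')(q) = Add(Pow(q, 2), Mul(-2, q))
Function('W')(A) = 0 (Function('W')(A) = Mul(Mul(0, Add(-2, 0)), A) = Mul(Mul(0, -2), A) = Mul(0, A) = 0)
g = Rational(7, 2) (g = Add(9, Mul(-1, Rational(11, 2))) = Add(9, Rational(-11, 2)) = Rational(7, 2) ≈ 3.5000)
Pow(Add(g, Function('W')(l)), 2) = Pow(Add(Rational(7, 2), 0), 2) = Pow(Rational(7, 2), 2) = Rational(49, 4)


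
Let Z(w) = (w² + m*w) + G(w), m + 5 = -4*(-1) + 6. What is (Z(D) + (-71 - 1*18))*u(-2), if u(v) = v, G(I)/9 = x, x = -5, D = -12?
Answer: 100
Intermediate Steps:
m = 5 (m = -5 + (-4*(-1) + 6) = -5 + (4 + 6) = -5 + 10 = 5)
G(I) = -45 (G(I) = 9*(-5) = -45)
Z(w) = -45 + w² + 5*w (Z(w) = (w² + 5*w) - 45 = -45 + w² + 5*w)
(Z(D) + (-71 - 1*18))*u(-2) = ((-45 + (-12)² + 5*(-12)) + (-71 - 1*18))*(-2) = ((-45 + 144 - 60) + (-71 - 18))*(-2) = (39 - 89)*(-2) = -50*(-2) = 100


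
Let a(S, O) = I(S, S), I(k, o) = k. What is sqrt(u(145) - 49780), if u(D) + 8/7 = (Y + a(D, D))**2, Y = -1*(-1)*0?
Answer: I*sqrt(1409051)/7 ≈ 169.58*I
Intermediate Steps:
a(S, O) = S
Y = 0 (Y = 1*0 = 0)
u(D) = -8/7 + D**2 (u(D) = -8/7 + (0 + D)**2 = -8/7 + D**2)
sqrt(u(145) - 49780) = sqrt((-8/7 + 145**2) - 49780) = sqrt((-8/7 + 21025) - 49780) = sqrt(147167/7 - 49780) = sqrt(-201293/7) = I*sqrt(1409051)/7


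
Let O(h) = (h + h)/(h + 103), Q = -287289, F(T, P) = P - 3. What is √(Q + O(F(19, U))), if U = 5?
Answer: I*√3167360805/105 ≈ 535.99*I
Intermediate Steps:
F(T, P) = -3 + P
O(h) = 2*h/(103 + h) (O(h) = (2*h)/(103 + h) = 2*h/(103 + h))
√(Q + O(F(19, U))) = √(-287289 + 2*(-3 + 5)/(103 + (-3 + 5))) = √(-287289 + 2*2/(103 + 2)) = √(-287289 + 2*2/105) = √(-287289 + 2*2*(1/105)) = √(-287289 + 4/105) = √(-30165341/105) = I*√3167360805/105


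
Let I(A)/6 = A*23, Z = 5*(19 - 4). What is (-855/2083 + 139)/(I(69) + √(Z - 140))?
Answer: 2748830004/188862587567 - 288682*I*√65/188862587567 ≈ 0.014555 - 1.2323e-5*I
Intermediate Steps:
Z = 75 (Z = 5*15 = 75)
I(A) = 138*A (I(A) = 6*(A*23) = 6*(23*A) = 138*A)
(-855/2083 + 139)/(I(69) + √(Z - 140)) = (-855/2083 + 139)/(138*69 + √(75 - 140)) = (-855*1/2083 + 139)/(9522 + √(-65)) = (-855/2083 + 139)/(9522 + I*√65) = 288682/(2083*(9522 + I*√65))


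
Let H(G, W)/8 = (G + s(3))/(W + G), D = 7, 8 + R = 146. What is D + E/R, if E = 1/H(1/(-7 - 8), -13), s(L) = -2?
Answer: 59941/8556 ≈ 7.0057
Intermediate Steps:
R = 138 (R = -8 + 146 = 138)
H(G, W) = 8*(-2 + G)/(G + W) (H(G, W) = 8*((G - 2)/(W + G)) = 8*((-2 + G)/(G + W)) = 8*(-2 + G)/(G + W))
E = 49/62 (E = 1/(8*(-2 + 1/(-7 - 8))/(1/(-7 - 8) - 13)) = 1/(8*(-2 + 1/(-15))/(1/(-15) - 13)) = 1/(8*(-2 - 1/15)/(-1/15 - 13)) = 1/(8*(-31/15)/(-196/15)) = 1/(8*(-15/196)*(-31/15)) = 1/(62/49) = 49/62 ≈ 0.79032)
D + E/R = 7 + (49/62)/138 = 7 + (49/62)*(1/138) = 7 + 49/8556 = 59941/8556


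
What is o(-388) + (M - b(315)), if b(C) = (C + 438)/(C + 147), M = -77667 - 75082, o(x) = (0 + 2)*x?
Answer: -23643101/154 ≈ -1.5353e+5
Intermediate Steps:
o(x) = 2*x
M = -152749
b(C) = (438 + C)/(147 + C)
o(-388) + (M - b(315)) = 2*(-388) + (-152749 - (438 + 315)/(147 + 315)) = -776 + (-152749 - 753/462) = -776 + (-152749 - 1*251/154) = -776 + (-152749 - 251/154) = -776 - 23523597/154 = -23643101/154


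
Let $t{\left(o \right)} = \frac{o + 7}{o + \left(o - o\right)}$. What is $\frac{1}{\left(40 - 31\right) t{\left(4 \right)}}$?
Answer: $\frac{4}{99} \approx 0.040404$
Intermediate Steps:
$t{\left(o \right)} = \frac{7 + o}{o}$ ($t{\left(o \right)} = \frac{7 + o}{o + 0} = \frac{7 + o}{o}$)
$\frac{1}{\left(40 - 31\right) t{\left(4 \right)}} = \frac{1}{\left(40 - 31\right) \frac{7 + 4}{4}} = \frac{1}{9 \cdot \frac{1}{4} \cdot 11} = \frac{1}{9 \cdot \frac{11}{4}} = \frac{1}{\frac{99}{4}} = \frac{4}{99}$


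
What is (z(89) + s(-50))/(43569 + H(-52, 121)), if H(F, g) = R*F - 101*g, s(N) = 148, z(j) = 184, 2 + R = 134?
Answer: 83/6121 ≈ 0.013560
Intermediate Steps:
R = 132 (R = -2 + 134 = 132)
H(F, g) = -101*g + 132*F (H(F, g) = 132*F - 101*g = -101*g + 132*F)
(z(89) + s(-50))/(43569 + H(-52, 121)) = (184 + 148)/(43569 + (-101*121 + 132*(-52))) = 332/(43569 + (-12221 - 6864)) = 332/(43569 - 19085) = 332/24484 = 332*(1/24484) = 83/6121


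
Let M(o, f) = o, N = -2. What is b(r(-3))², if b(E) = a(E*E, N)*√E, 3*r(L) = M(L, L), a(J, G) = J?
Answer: -1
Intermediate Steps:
r(L) = L/3
b(E) = E^(5/2) (b(E) = (E*E)*√E = E²*√E = E^(5/2))
b(r(-3))² = (((⅓)*(-3))^(5/2))² = ((-1)^(5/2))² = I² = -1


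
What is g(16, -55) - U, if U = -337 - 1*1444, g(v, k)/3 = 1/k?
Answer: 97952/55 ≈ 1780.9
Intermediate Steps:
g(v, k) = 3/k
U = -1781 (U = -337 - 1444 = -1781)
g(16, -55) - U = 3/(-55) - 1*(-1781) = 3*(-1/55) + 1781 = -3/55 + 1781 = 97952/55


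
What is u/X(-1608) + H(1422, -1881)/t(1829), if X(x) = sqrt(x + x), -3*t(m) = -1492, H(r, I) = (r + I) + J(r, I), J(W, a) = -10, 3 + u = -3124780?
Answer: -1407/1492 + 3124783*I*sqrt(201)/804 ≈ -0.94303 + 55101.0*I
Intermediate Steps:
u = -3124783 (u = -3 - 3124780 = -3124783)
H(r, I) = -10 + I + r (H(r, I) = (r + I) - 10 = (I + r) - 10 = -10 + I + r)
t(m) = 1492/3 (t(m) = -1/3*(-1492) = 1492/3)
X(x) = sqrt(2)*sqrt(x) (X(x) = sqrt(2*x) = sqrt(2)*sqrt(x))
u/X(-1608) + H(1422, -1881)/t(1829) = -3124783*(-I*sqrt(201)/804) + (-10 - 1881 + 1422)/(1492/3) = -3124783*(-I*sqrt(201)/804) - 469*3/1492 = -3124783*(-I*sqrt(201)/804) - 1407/1492 = -(-3124783)*I*sqrt(201)/804 - 1407/1492 = 3124783*I*sqrt(201)/804 - 1407/1492 = -1407/1492 + 3124783*I*sqrt(201)/804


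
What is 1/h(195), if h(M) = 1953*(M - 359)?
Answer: -1/320292 ≈ -3.1221e-6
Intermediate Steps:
h(M) = -701127 + 1953*M (h(M) = 1953*(-359 + M) = -701127 + 1953*M)
1/h(195) = 1/(-701127 + 1953*195) = 1/(-701127 + 380835) = 1/(-320292) = -1/320292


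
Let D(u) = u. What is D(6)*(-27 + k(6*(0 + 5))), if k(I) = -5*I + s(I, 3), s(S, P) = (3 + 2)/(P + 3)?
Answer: -1057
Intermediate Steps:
s(S, P) = 5/(3 + P)
k(I) = 5/6 - 5*I (k(I) = -5*I + 5/(3 + 3) = -5*I + 5/6 = 5/6 - 5*I)
D(6)*(-27 + k(6*(0 + 5))) = 6*(-27 + (5/6 - 30*(0 + 5))) = 6*(-27 + (5/6 - 30*5)) = 6*(-27 + (5/6 - 5*30)) = 6*(-27 + (5/6 - 150)) = 6*(-27 - 895/6) = 6*(-1057/6) = -1057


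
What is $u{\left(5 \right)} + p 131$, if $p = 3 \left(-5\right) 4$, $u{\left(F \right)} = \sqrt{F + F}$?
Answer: $-7860 + \sqrt{10} \approx -7856.8$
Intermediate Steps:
$u{\left(F \right)} = \sqrt{2} \sqrt{F}$ ($u{\left(F \right)} = \sqrt{2 F} = \sqrt{2} \sqrt{F}$)
$p = -60$ ($p = \left(-15\right) 4 = -60$)
$u{\left(5 \right)} + p 131 = \sqrt{2} \sqrt{5} - 7860 = \sqrt{10} - 7860 = -7860 + \sqrt{10}$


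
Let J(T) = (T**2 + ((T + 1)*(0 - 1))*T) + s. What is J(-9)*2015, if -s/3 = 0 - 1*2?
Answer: 30225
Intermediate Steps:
s = 6 (s = -3*(0 - 1*2) = -3*(0 - 2) = -3*(-2) = 6)
J(T) = 6 + T**2 + T*(-1 - T) (J(T) = (T**2 + ((T + 1)*(0 - 1))*T) + 6 = (T**2 + ((1 + T)*(-1))*T) + 6 = (T**2 + (-1 - T)*T) + 6 = (T**2 + T*(-1 - T)) + 6 = 6 + T**2 + T*(-1 - T))
J(-9)*2015 = (6 - 1*(-9))*2015 = (6 + 9)*2015 = 15*2015 = 30225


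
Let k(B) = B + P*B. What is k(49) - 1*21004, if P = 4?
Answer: -20759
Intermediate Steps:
k(B) = 5*B (k(B) = B + 4*B = 5*B)
k(49) - 1*21004 = 5*49 - 1*21004 = 245 - 21004 = -20759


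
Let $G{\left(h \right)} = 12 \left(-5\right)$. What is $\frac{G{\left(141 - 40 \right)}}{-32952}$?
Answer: $\frac{5}{2746} \approx 0.0018208$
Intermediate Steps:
$G{\left(h \right)} = -60$
$\frac{G{\left(141 - 40 \right)}}{-32952} = - \frac{60}{-32952} = \left(-60\right) \left(- \frac{1}{32952}\right) = \frac{5}{2746}$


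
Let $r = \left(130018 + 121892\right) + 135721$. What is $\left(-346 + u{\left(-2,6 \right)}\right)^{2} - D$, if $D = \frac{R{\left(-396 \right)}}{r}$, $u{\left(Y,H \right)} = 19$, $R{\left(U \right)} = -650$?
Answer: $\frac{41448995849}{387631} \approx 1.0693 \cdot 10^{5}$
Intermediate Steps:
$r = 387631$ ($r = 251910 + 135721 = 387631$)
$D = - \frac{650}{387631} \approx -0.0016769$
$\left(-346 + u{\left(-2,6 \right)}\right)^{2} - D = \left(-346 + 19\right)^{2} - - \frac{650}{387631} = \left(-327\right)^{2} + \frac{650}{387631} = 106929 + \frac{650}{387631} = \frac{41448995849}{387631}$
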